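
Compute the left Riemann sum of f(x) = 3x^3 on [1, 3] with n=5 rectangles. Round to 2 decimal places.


Left Riemann sum uses left endpoints of each subinterval.
Interval: [1, 3], n = 5
dx = (3 - 1) / 5 = 2/5
Left endpoints: [1, 7/5, 9/5, 11/5, 13/5]
f values: [3, 1029/125, 2187/125, 3993/125, 6591/125]
Sum = dx * (sum of f values)
= 2/5 * 567/5
= 1134/25 = 45.36

45.36


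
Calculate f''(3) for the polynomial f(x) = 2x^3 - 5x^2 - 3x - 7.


First derivative:
f'(x) = 6x^2 - 10x - 3
Second derivative:
f''(x) = 12x - 10
Substitute x = 3:
f''(3) = 12 * 3 - 10
= 36 - 10
= 26

26


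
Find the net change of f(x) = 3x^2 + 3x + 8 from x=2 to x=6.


Net change = f(b) - f(a)
f(x) = 3x^2 + 3x + 8
Compute f(6):
f(6) = 3 * 6^2 + 3 * 6 + 8
= 108 + 18 + 8
= 134
Compute f(2):
f(2) = 3 * 2^2 + 3 * 2 + 8
= 12 + 6 + 8
= 26
Net change = 134 - 26 = 108

108


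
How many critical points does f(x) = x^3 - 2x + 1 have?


Find where f'(x) = 0:
f(x) = x^3 - 2x + 1
f'(x) = 3x^2 - 2
This is a quadratic in x. Use the discriminant to count real roots.
Discriminant = (0)^2 - 4 * 3 * (-2)
= 0 - (-24)
= 24
Since discriminant > 0, f'(x) = 0 has 2 real solutions.
Number of critical points: 2

2


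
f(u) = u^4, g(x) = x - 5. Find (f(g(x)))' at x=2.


Using the chain rule: (f(g(x)))' = f'(g(x)) * g'(x)
First, find g(2):
g(2) = 1 * 2 - 5 = -3
Next, f'(u) = 4u^3
And g'(x) = 1
So f'(g(2)) * g'(2)
= 4 * (-3)^3 * 1
= 4 * (-27) * 1
= -108

-108


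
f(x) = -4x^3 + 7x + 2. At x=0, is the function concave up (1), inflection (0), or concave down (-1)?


Concavity is determined by the sign of f''(x).
f(x) = -4x^3 + 7x + 2
f'(x) = -12x^2 + 7
f''(x) = -24x
f''(0) = -24 * 0 + 0
= 0 + 0
= 0
f''(0) = 0, and f''(x) is linear with nonzero slope -24, so f'' changes sign at x = 0. Hence the function is at an inflection point (0)

0


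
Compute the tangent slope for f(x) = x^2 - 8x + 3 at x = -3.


The slope of the tangent line equals f'(x) at the point.
f(x) = x^2 - 8x + 3
f'(x) = 2x - 8
At x = -3:
f'(-3) = 2 * (-3) - 8
= -6 - 8
= -14

-14


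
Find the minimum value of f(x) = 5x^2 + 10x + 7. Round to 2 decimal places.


For a quadratic f(x) = ax^2 + bx + c with a > 0, the minimum is at the vertex.
Vertex x-coordinate: x = -b/(2a)
x = -(10) / (2 * 5)
x = -10/10 = -1
Substitute back to find the minimum value:
f(-1) = 5 * (-1)^2 + 10 * (-1) + 7
= 5 - 10 + 7
= 2 = 2.00

2.00


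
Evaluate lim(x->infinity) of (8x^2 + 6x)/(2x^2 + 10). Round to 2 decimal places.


For limits at infinity with equal-degree polynomials,
we compare leading coefficients.
Numerator leading term: 8x^2
Denominator leading term: 2x^2
Divide both by x^2:
lim = (8 + 6/x) / (2 + 10/x^2)
As x -> infinity, the 1/x and 1/x^2 terms vanish:
= 8/2 = 4 = 4.00

4.00


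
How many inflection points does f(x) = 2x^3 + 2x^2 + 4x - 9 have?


Inflection points occur where f''(x) = 0 and concavity changes.
f(x) = 2x^3 + 2x^2 + 4x - 9
f'(x) = 6x^2 + 4x + 4
f''(x) = 12x + 4
Set f''(x) = 0:
12x + 4 = 0
x = -4 / 12 = -1/3
Since f''(x) is linear (degree 1), it changes sign at this point.
Therefore there is exactly 1 inflection point.

1


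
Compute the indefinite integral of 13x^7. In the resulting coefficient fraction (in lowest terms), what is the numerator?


Apply the power rule for integration:
integral of ax^n dx = a/(n+1) * x^(n+1) + C
integral of 13x^7 dx
= 13/8 * x^8 + C
The coefficient in lowest terms is 13/8, and its numerator is 13

13


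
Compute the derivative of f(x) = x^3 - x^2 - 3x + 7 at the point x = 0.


Differentiate f(x) = x^3 - x^2 - 3x + 7 term by term:
f'(x) = 3x^2 - 2x - 3
Substitute x = 0:
f'(0) = 3 * 0^2 - 2 * 0 - 3
= 0 + 0 - 3
= -3

-3


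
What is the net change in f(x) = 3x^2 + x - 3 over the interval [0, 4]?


Net change = f(b) - f(a)
f(x) = 3x^2 + x - 3
Compute f(4):
f(4) = 3 * 4^2 + 1 * 4 - 3
= 48 + 4 - 3
= 49
Compute f(0):
f(0) = 3 * 0^2 + 1 * 0 - 3
= 0 + 0 - 3
= -3
Net change = 49 - (-3) = 52

52


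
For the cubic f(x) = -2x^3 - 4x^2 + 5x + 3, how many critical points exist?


Find where f'(x) = 0:
f(x) = -2x^3 - 4x^2 + 5x + 3
f'(x) = -6x^2 - 8x + 5
This is a quadratic in x. Use the discriminant to count real roots.
Discriminant = (-8)^2 - 4 * (-6) * 5
= 64 - (-120)
= 184
Since discriminant > 0, f'(x) = 0 has 2 real solutions.
Number of critical points: 2

2


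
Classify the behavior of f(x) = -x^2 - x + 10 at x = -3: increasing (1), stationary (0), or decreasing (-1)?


Compute f'(x) to determine behavior:
f'(x) = -2x - 1
f'(-3) = -2 * (-3) - 1
= 6 - 1
= 5
Since f'(-3) > 0, the function is increasing (1)

1


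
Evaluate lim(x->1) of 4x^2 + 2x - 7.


Since polynomials are continuous, we use direct substitution.
lim(x->1) of 4x^2 + 2x - 7
= 4 * 1^2 + 2 * 1 - 7
= 4 + 2 - 7
= -1

-1


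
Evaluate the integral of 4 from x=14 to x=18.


The integral of a constant k over [a, b] equals k * (b - a).
integral from 14 to 18 of 4 dx
= 4 * (18 - 14)
= 4 * 4
= 16

16


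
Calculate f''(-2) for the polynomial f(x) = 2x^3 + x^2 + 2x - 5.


First derivative:
f'(x) = 6x^2 + 2x + 2
Second derivative:
f''(x) = 12x + 2
Substitute x = -2:
f''(-2) = 12 * (-2) + 2
= -24 + 2
= -22

-22


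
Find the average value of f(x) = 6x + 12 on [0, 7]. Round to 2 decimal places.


Average value = 1/(b-a) * integral from a to b of f(x) dx
First compute the integral of 6x + 12:
F(x) = 3x^2 + 12x
F(7) = 3 * 49 + 12 * 7 = 231
F(0) = 3 * 0 + 12 * 0 = 0
Integral = 231 - 0 = 231
Average = 231 / (7 - 0) = 231 / 7
= 33 = 33.00

33.00


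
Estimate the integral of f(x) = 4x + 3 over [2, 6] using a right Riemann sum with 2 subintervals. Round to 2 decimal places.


Right Riemann sum uses right endpoints of each subinterval.
Interval: [2, 6], n = 2
dx = (6 - 2) / 2 = 2
Right endpoints: [4, 6]
f values: [19, 27]
Sum = dx * (sum of f values)
= 2 * 46
= 92 = 92.00

92.00


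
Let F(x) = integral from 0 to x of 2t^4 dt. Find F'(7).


By the Fundamental Theorem of Calculus (Part 1):
If F(x) = integral from 0 to x of f(t) dt, then F'(x) = f(x)
Here f(t) = 2t^4
So F'(x) = 2x^4
Evaluate at x = 7:
F'(7) = 2 * 7^4
= 2 * 2401
= 4802

4802


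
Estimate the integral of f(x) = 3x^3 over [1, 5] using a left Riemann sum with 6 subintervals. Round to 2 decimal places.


Left Riemann sum uses left endpoints of each subinterval.
Interval: [1, 5], n = 6
dx = (5 - 1) / 6 = 2/3
Left endpoints: [1, 5/3, 7/3, 3, 11/3, 13/3]
f values: [3, 125/9, 343/9, 81, 1331/9, 2197/9]
Sum = dx * (sum of f values)
= 2/3 * 528
= 352 = 352.00

352.00


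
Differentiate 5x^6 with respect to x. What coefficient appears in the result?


We apply the power rule: d/dx [ax^n] = a*n * x^(n-1)
d/dx [5x^6]
= 5 * 6 * x^(6-1)
= 30x^5
The coefficient is 30

30


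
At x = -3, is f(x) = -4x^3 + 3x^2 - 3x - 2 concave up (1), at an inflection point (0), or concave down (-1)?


Concavity is determined by the sign of f''(x).
f(x) = -4x^3 + 3x^2 - 3x - 2
f'(x) = -12x^2 + 6x - 3
f''(x) = -24x + 6
f''(-3) = -24 * (-3) + 6
= 72 + 6
= 78
Since f''(-3) > 0, the function is concave up (1)

1


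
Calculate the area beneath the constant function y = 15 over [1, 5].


The area under a constant function y = 15 is a rectangle.
Width = 5 - 1 = 4
Height = 15
Area = width * height
= 4 * 15
= 60

60


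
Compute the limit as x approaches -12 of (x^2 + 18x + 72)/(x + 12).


Direct substitution gives 0/0, so we factor the numerator.
Factor: (x^2 + 18x + 72) = (x + 12)(x + 6)
Cancel the common factor (x + 12):
(x^2 + 18x + 72)/(x + 12) = (x + 6)
Now substitute x = -12:
= (-12) - (-6) = -6

-6


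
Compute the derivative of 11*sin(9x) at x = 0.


Apply the chain rule to differentiate 11*sin(9x):
d/dx [11*sin(9x)]
= 11 * cos(9x) * d/dx(9x)
= 11 * 9 * cos(9x)
= 99 * cos(9x)
Evaluate at x = 0:
= 99 * cos(0)
= 99 * 1
= 99

99


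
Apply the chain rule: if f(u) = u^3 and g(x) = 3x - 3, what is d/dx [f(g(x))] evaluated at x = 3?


Using the chain rule: (f(g(x)))' = f'(g(x)) * g'(x)
First, find g(3):
g(3) = 3 * 3 - 3 = 6
Next, f'(u) = 3u^2
And g'(x) = 3
So f'(g(3)) * g'(3)
= 3 * 6^2 * 3
= 3 * 36 * 3
= 324

324


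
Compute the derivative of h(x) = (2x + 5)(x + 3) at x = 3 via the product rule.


Let u(x) = 2x + 5 and v(x) = x + 3
u'(x) = 2
v'(x) = 1
Product rule: h'(x) = u'(x)*v(x) + u(x)*v'(x)
= 2 * (x + 3) + (2x + 5) * 1
At x = 3:
u(3) = 2 * 3 + 5 = 11
v(3) = 1 * 3 + 3 = 6
h'(3) = 2 * 6 + 11 * 1
= 12 + 11
= 23

23


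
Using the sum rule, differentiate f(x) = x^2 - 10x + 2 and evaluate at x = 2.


Differentiate term by term using power and sum rules:
f(x) = x^2 - 10x + 2
f'(x) = 2x - 10
Substitute x = 2:
f'(2) = 2 * 2 - 10
= 4 - 10
= -6

-6


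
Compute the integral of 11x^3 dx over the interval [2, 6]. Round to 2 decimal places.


Find the antiderivative of 11x^3:
F(x) = 11/4 * x^4
Apply the Fundamental Theorem of Calculus:
F(6) - F(2)
= 11/4 * 6^4 - 11/4 * 2^4
= 11/4 * (1296 - 16)
= 11/4 * 1280
= 3520 = 3520.00

3520.00


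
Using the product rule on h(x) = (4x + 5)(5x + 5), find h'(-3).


Let u(x) = 4x + 5 and v(x) = 5x + 5
u'(x) = 4
v'(x) = 5
Product rule: h'(x) = u'(x)*v(x) + u(x)*v'(x)
= 4 * (5x + 5) + (4x + 5) * 5
At x = -3:
u(-3) = 4 * (-3) + 5 = -7
v(-3) = 5 * (-3) + 5 = -10
h'(-3) = 4 * (-10) + (-7) * 5
= -40 - 35
= -75

-75


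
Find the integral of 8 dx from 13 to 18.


The integral of a constant k over [a, b] equals k * (b - a).
integral from 13 to 18 of 8 dx
= 8 * (18 - 13)
= 8 * 5
= 40

40


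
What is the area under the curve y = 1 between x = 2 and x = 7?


The area under a constant function y = 1 is a rectangle.
Width = 7 - 2 = 5
Height = 1
Area = width * height
= 5 * 1
= 5

5


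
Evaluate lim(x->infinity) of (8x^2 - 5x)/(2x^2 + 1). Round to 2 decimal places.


For limits at infinity with equal-degree polynomials,
we compare leading coefficients.
Numerator leading term: 8x^2
Denominator leading term: 2x^2
Divide both by x^2:
lim = (8 - 5/x) / (2 + 1/x^2)
As x -> infinity, the 1/x and 1/x^2 terms vanish:
= 8/2 = 4 = 4.00

4.00


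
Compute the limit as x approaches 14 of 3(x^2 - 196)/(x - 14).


Direct substitution gives 0/0, so we factor the numerator.
Factor: 3(x^2 - 196) = 3 * (x - 14)(x + 14)
Cancel the common factor (x - 14):
3(x^2 - 196)/(x - 14) = 3 * (x + 14)
Now substitute x = 14:
= 3 * (14 + 14) = 84

84


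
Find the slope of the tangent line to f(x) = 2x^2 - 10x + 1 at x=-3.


The slope of the tangent line equals f'(x) at the point.
f(x) = 2x^2 - 10x + 1
f'(x) = 4x - 10
At x = -3:
f'(-3) = 4 * (-3) - 10
= -12 - 10
= -22

-22


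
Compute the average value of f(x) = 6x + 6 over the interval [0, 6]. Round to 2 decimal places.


Average value = 1/(b-a) * integral from a to b of f(x) dx
First compute the integral of 6x + 6:
F(x) = 3x^2 + 6x
F(6) = 3 * 36 + 6 * 6 = 144
F(0) = 3 * 0 + 6 * 0 = 0
Integral = 144 - 0 = 144
Average = 144 / (6 - 0) = 144 / 6
= 24 = 24.00

24.00


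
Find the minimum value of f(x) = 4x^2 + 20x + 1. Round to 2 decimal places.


For a quadratic f(x) = ax^2 + bx + c with a > 0, the minimum is at the vertex.
Vertex x-coordinate: x = -b/(2a)
x = -(20) / (2 * 4)
x = -20/8 = -5/2
Substitute back to find the minimum value:
f(-5/2) = 4 * (-5/2)^2 + 20 * (-5/2) + 1
= 25 - 50 + 1
= -24 = -24.00

-24.00


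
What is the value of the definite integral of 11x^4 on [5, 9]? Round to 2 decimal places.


Find the antiderivative of 11x^4:
F(x) = 11/5 * x^5
Apply the Fundamental Theorem of Calculus:
F(9) - F(5)
= 11/5 * 9^5 - 11/5 * 5^5
= 11/5 * (59049 - 3125)
= 11/5 * 55924
= 615164/5 = 123032.80

123032.80


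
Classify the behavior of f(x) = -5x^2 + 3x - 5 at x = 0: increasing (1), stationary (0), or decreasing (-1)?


Compute f'(x) to determine behavior:
f'(x) = -10x + 3
f'(0) = -10 * 0 + 3
= 0 + 3
= 3
Since f'(0) > 0, the function is increasing (1)

1


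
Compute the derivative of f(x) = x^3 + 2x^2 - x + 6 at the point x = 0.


Differentiate f(x) = x^3 + 2x^2 - x + 6 term by term:
f'(x) = 3x^2 + 4x - 1
Substitute x = 0:
f'(0) = 3 * 0^2 + 4 * 0 - 1
= 0 + 0 - 1
= -1

-1


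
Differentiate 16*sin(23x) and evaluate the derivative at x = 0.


Apply the chain rule to differentiate 16*sin(23x):
d/dx [16*sin(23x)]
= 16 * cos(23x) * d/dx(23x)
= 16 * 23 * cos(23x)
= 368 * cos(23x)
Evaluate at x = 0:
= 368 * cos(0)
= 368 * 1
= 368

368


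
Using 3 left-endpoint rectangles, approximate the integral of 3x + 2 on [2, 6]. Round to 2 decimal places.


Left Riemann sum uses left endpoints of each subinterval.
Interval: [2, 6], n = 3
dx = (6 - 2) / 3 = 4/3
Left endpoints: [2, 10/3, 14/3]
f values: [8, 12, 16]
Sum = dx * (sum of f values)
= 4/3 * 36
= 48 = 48.00

48.00


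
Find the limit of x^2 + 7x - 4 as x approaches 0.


Since polynomials are continuous, we use direct substitution.
lim(x->0) of x^2 + 7x - 4
= 1 * 0^2 + 7 * 0 - 4
= 0 + 0 - 4
= -4

-4


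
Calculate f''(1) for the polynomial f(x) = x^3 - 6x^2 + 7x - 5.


First derivative:
f'(x) = 3x^2 - 12x + 7
Second derivative:
f''(x) = 6x - 12
Substitute x = 1:
f''(1) = 6 * 1 - 12
= 6 - 12
= -6

-6


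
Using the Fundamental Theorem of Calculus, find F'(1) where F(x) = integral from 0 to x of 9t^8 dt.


By the Fundamental Theorem of Calculus (Part 1):
If F(x) = integral from 0 to x of f(t) dt, then F'(x) = f(x)
Here f(t) = 9t^8
So F'(x) = 9x^8
Evaluate at x = 1:
F'(1) = 9 * 1^8
= 9 * 1
= 9

9


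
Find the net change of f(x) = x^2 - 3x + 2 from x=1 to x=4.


Net change = f(b) - f(a)
f(x) = x^2 - 3x + 2
Compute f(4):
f(4) = 1 * 4^2 - 3 * 4 + 2
= 16 - 12 + 2
= 6
Compute f(1):
f(1) = 1 * 1^2 - 3 * 1 + 2
= 1 - 3 + 2
= 0
Net change = 6 - 0 = 6

6


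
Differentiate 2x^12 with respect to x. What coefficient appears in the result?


We apply the power rule: d/dx [ax^n] = a*n * x^(n-1)
d/dx [2x^12]
= 2 * 12 * x^(12-1)
= 24x^11
The coefficient is 24

24


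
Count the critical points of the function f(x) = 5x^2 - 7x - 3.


Find where f'(x) = 0:
f'(x) = 10x - 7
Set f'(x) = 0:
10x - 7 = 0
x = 7 / 10 = 7/10
This is a linear equation in x, so there is exactly one solution.
Number of critical points: 1

1


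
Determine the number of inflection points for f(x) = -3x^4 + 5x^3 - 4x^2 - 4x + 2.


Inflection points occur where f''(x) = 0 and concavity changes.
f(x) = -3x^4 + 5x^3 - 4x^2 - 4x + 2
f'(x) = -12x^3 + 15x^2 - 8x - 4
f''(x) = -36x^2 + 30x - 8
This is a quadratic in x. Use the discriminant to count real roots.
Discriminant = (30)^2 - 4 * (-36) * (-8)
= 900 - 1152
= -252
Since discriminant < 0, f''(x) = 0 has no real solutions.
Number of inflection points: 0

0


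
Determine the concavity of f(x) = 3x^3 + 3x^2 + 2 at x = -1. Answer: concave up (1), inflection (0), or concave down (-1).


Concavity is determined by the sign of f''(x).
f(x) = 3x^3 + 3x^2 + 2
f'(x) = 9x^2 + 6x
f''(x) = 18x + 6
f''(-1) = 18 * (-1) + 6
= -18 + 6
= -12
Since f''(-1) < 0, the function is concave down (-1)

-1


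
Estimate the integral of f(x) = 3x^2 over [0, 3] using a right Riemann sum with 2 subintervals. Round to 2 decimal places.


Right Riemann sum uses right endpoints of each subinterval.
Interval: [0, 3], n = 2
dx = (3 - 0) / 2 = 3/2
Right endpoints: [3/2, 3]
f values: [27/4, 27]
Sum = dx * (sum of f values)
= 3/2 * 135/4
= 405/8 ≈ 50.63

50.63


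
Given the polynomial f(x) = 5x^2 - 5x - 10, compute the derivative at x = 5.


Differentiate term by term using power and sum rules:
f(x) = 5x^2 - 5x - 10
f'(x) = 10x - 5
Substitute x = 5:
f'(5) = 10 * 5 - 5
= 50 - 5
= 45

45


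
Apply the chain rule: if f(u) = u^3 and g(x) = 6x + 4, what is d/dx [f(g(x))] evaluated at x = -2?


Using the chain rule: (f(g(x)))' = f'(g(x)) * g'(x)
First, find g(-2):
g(-2) = 6 * (-2) + 4 = -8
Next, f'(u) = 3u^2
And g'(x) = 6
So f'(g(-2)) * g'(-2)
= 3 * (-8)^2 * 6
= 3 * 64 * 6
= 1152

1152


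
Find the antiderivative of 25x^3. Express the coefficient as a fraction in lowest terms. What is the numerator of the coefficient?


Apply the power rule for integration:
integral of ax^n dx = a/(n+1) * x^(n+1) + C
integral of 25x^3 dx
= 25/4 * x^4 + C
The coefficient in lowest terms is 25/4, and its numerator is 25

25


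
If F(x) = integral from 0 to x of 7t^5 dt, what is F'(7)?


By the Fundamental Theorem of Calculus (Part 1):
If F(x) = integral from 0 to x of f(t) dt, then F'(x) = f(x)
Here f(t) = 7t^5
So F'(x) = 7x^5
Evaluate at x = 7:
F'(7) = 7 * 7^5
= 7 * 16807
= 117649

117649


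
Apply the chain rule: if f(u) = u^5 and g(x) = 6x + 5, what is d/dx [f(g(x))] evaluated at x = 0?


Using the chain rule: (f(g(x)))' = f'(g(x)) * g'(x)
First, find g(0):
g(0) = 6 * 0 + 5 = 5
Next, f'(u) = 5u^4
And g'(x) = 6
So f'(g(0)) * g'(0)
= 5 * 5^4 * 6
= 5 * 625 * 6
= 18750

18750


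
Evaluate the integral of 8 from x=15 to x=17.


The integral of a constant k over [a, b] equals k * (b - a).
integral from 15 to 17 of 8 dx
= 8 * (17 - 15)
= 8 * 2
= 16

16


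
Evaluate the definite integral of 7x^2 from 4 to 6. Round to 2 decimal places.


Find the antiderivative of 7x^2:
F(x) = 7/3 * x^3
Apply the Fundamental Theorem of Calculus:
F(6) - F(4)
= 7/3 * 6^3 - 7/3 * 4^3
= 7/3 * (216 - 64)
= 7/3 * 152
= 1064/3 ≈ 354.67

354.67


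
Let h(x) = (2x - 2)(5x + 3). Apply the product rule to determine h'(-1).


Let u(x) = 2x - 2 and v(x) = 5x + 3
u'(x) = 2
v'(x) = 5
Product rule: h'(x) = u'(x)*v(x) + u(x)*v'(x)
= 2 * (5x + 3) + (2x - 2) * 5
At x = -1:
u(-1) = 2 * (-1) - 2 = -4
v(-1) = 5 * (-1) + 3 = -2
h'(-1) = 2 * (-2) + (-4) * 5
= -4 - 20
= -24

-24


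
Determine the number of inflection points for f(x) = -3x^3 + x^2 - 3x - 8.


Inflection points occur where f''(x) = 0 and concavity changes.
f(x) = -3x^3 + x^2 - 3x - 8
f'(x) = -9x^2 + 2x - 3
f''(x) = -18x + 2
Set f''(x) = 0:
-18x + 2 = 0
x = -2 / (-18) = 1/9
Since f''(x) is linear (degree 1), it changes sign at this point.
Therefore there is exactly 1 inflection point.

1


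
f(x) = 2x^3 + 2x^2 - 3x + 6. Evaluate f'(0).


Differentiate f(x) = 2x^3 + 2x^2 - 3x + 6 term by term:
f'(x) = 6x^2 + 4x - 3
Substitute x = 0:
f'(0) = 6 * 0^2 + 4 * 0 - 3
= 0 + 0 - 3
= -3

-3


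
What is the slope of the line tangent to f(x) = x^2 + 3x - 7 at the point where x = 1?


The slope of the tangent line equals f'(x) at the point.
f(x) = x^2 + 3x - 7
f'(x) = 2x + 3
At x = 1:
f'(1) = 2 * 1 + 3
= 2 + 3
= 5

5


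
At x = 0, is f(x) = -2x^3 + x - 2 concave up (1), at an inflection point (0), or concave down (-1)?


Concavity is determined by the sign of f''(x).
f(x) = -2x^3 + x - 2
f'(x) = -6x^2 + 1
f''(x) = -12x
f''(0) = -12 * 0 + 0
= 0 + 0
= 0
f''(0) = 0, and f''(x) is linear with nonzero slope -12, so f'' changes sign at x = 0. Hence the function is at an inflection point (0)

0


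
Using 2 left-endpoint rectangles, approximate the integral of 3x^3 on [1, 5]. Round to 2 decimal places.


Left Riemann sum uses left endpoints of each subinterval.
Interval: [1, 5], n = 2
dx = (5 - 1) / 2 = 2
Left endpoints: [1, 3]
f values: [3, 81]
Sum = dx * (sum of f values)
= 2 * 84
= 168 = 168.00

168.00


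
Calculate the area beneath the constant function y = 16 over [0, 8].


The area under a constant function y = 16 is a rectangle.
Width = 8 - 0 = 8
Height = 16
Area = width * height
= 8 * 16
= 128

128


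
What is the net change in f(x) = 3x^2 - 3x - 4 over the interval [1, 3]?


Net change = f(b) - f(a)
f(x) = 3x^2 - 3x - 4
Compute f(3):
f(3) = 3 * 3^2 - 3 * 3 - 4
= 27 - 9 - 4
= 14
Compute f(1):
f(1) = 3 * 1^2 - 3 * 1 - 4
= 3 - 3 - 4
= -4
Net change = 14 - (-4) = 18

18


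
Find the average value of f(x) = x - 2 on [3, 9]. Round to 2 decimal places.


Average value = 1/(b-a) * integral from a to b of f(x) dx
First compute the integral of x - 2:
F(x) = (1/2)x^2 - 2x
F(9) = 1/2 * 81 - 2 * 9 = 45/2
F(3) = 1/2 * 9 - 2 * 3 = -3/2
Integral = 45/2 - (-3/2) = 24
Average = 24 / (9 - 3) = 24 / 6
= 4 = 4.00

4.00


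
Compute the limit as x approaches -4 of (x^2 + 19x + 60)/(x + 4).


Direct substitution gives 0/0, so we factor the numerator.
Factor: (x^2 + 19x + 60) = (x + 4)(x + 15)
Cancel the common factor (x + 4):
(x^2 + 19x + 60)/(x + 4) = (x + 15)
Now substitute x = -4:
= (-4) - (-15) = 11

11


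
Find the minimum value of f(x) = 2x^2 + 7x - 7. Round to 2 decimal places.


For a quadratic f(x) = ax^2 + bx + c with a > 0, the minimum is at the vertex.
Vertex x-coordinate: x = -b/(2a)
x = -(7) / (2 * 2)
x = -7/4
Substitute back to find the minimum value:
f(-7/4) = 2 * (-7/4)^2 + 7 * (-7/4) - 7
= 49/8 - 49/4 - 7
= -105/8 ≈ -13.13

-13.13


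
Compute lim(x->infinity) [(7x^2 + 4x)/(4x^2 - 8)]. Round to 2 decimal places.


For limits at infinity with equal-degree polynomials,
we compare leading coefficients.
Numerator leading term: 7x^2
Denominator leading term: 4x^2
Divide both by x^2:
lim = (7 + 4/x) / (4 - 8/x^2)
As x -> infinity, the 1/x and 1/x^2 terms vanish:
= 7/4 = 1.75

1.75


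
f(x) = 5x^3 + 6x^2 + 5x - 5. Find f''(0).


First derivative:
f'(x) = 15x^2 + 12x + 5
Second derivative:
f''(x) = 30x + 12
Substitute x = 0:
f''(0) = 30 * 0 + 12
= 0 + 12
= 12

12


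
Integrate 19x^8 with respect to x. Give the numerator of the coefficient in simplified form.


Apply the power rule for integration:
integral of ax^n dx = a/(n+1) * x^(n+1) + C
integral of 19x^8 dx
= 19/9 * x^9 + C
The coefficient in lowest terms is 19/9, and its numerator is 19

19


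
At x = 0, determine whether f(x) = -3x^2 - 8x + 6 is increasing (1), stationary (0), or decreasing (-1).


Compute f'(x) to determine behavior:
f'(x) = -6x - 8
f'(0) = -6 * 0 - 8
= 0 - 8
= -8
Since f'(0) < 0, the function is decreasing (-1)

-1


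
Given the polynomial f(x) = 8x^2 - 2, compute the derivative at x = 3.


Differentiate term by term using power and sum rules:
f(x) = 8x^2 - 2
f'(x) = 16x
Substitute x = 3:
f'(3) = 16 * 3 + 0
= 48 + 0
= 48

48


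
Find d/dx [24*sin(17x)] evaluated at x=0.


Apply the chain rule to differentiate 24*sin(17x):
d/dx [24*sin(17x)]
= 24 * cos(17x) * d/dx(17x)
= 24 * 17 * cos(17x)
= 408 * cos(17x)
Evaluate at x = 0:
= 408 * cos(0)
= 408 * 1
= 408

408


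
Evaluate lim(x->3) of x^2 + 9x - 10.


Since polynomials are continuous, we use direct substitution.
lim(x->3) of x^2 + 9x - 10
= 1 * 3^2 + 9 * 3 - 10
= 9 + 27 - 10
= 26

26


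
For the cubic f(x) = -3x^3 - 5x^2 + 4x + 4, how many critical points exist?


Find where f'(x) = 0:
f(x) = -3x^3 - 5x^2 + 4x + 4
f'(x) = -9x^2 - 10x + 4
This is a quadratic in x. Use the discriminant to count real roots.
Discriminant = (-10)^2 - 4 * (-9) * 4
= 100 - (-144)
= 244
Since discriminant > 0, f'(x) = 0 has 2 real solutions.
Number of critical points: 2

2


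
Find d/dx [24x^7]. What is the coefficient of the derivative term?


We apply the power rule: d/dx [ax^n] = a*n * x^(n-1)
d/dx [24x^7]
= 24 * 7 * x^(7-1)
= 168x^6
The coefficient is 168

168


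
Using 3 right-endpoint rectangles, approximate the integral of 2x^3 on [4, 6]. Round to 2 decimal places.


Right Riemann sum uses right endpoints of each subinterval.
Interval: [4, 6], n = 3
dx = (6 - 4) / 3 = 2/3
Right endpoints: [14/3, 16/3, 6]
f values: [5488/27, 8192/27, 432]
Sum = dx * (sum of f values)
= 2/3 * 2816/3
= 5632/9 ≈ 625.78

625.78


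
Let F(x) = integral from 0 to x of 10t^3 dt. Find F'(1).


By the Fundamental Theorem of Calculus (Part 1):
If F(x) = integral from 0 to x of f(t) dt, then F'(x) = f(x)
Here f(t) = 10t^3
So F'(x) = 10x^3
Evaluate at x = 1:
F'(1) = 10 * 1^3
= 10 * 1
= 10

10


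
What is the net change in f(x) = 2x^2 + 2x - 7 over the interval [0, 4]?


Net change = f(b) - f(a)
f(x) = 2x^2 + 2x - 7
Compute f(4):
f(4) = 2 * 4^2 + 2 * 4 - 7
= 32 + 8 - 7
= 33
Compute f(0):
f(0) = 2 * 0^2 + 2 * 0 - 7
= 0 + 0 - 7
= -7
Net change = 33 - (-7) = 40

40


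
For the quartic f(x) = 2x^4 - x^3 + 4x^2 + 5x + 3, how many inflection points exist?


Inflection points occur where f''(x) = 0 and concavity changes.
f(x) = 2x^4 - x^3 + 4x^2 + 5x + 3
f'(x) = 8x^3 - 3x^2 + 8x + 5
f''(x) = 24x^2 - 6x + 8
This is a quadratic in x. Use the discriminant to count real roots.
Discriminant = (-6)^2 - 4 * 24 * 8
= 36 - 768
= -732
Since discriminant < 0, f''(x) = 0 has no real solutions.
Number of inflection points: 0

0


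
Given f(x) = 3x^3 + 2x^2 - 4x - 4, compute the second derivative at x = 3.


First derivative:
f'(x) = 9x^2 + 4x - 4
Second derivative:
f''(x) = 18x + 4
Substitute x = 3:
f''(3) = 18 * 3 + 4
= 54 + 4
= 58

58


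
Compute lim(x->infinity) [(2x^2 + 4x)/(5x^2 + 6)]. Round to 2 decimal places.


For limits at infinity with equal-degree polynomials,
we compare leading coefficients.
Numerator leading term: 2x^2
Denominator leading term: 5x^2
Divide both by x^2:
lim = (2 + 4/x) / (5 + 6/x^2)
As x -> infinity, the 1/x and 1/x^2 terms vanish:
= 2/5 = 0.40

0.40


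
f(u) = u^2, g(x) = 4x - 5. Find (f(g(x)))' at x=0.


Using the chain rule: (f(g(x)))' = f'(g(x)) * g'(x)
First, find g(0):
g(0) = 4 * 0 - 5 = -5
Next, f'(u) = 2u
And g'(x) = 4
So f'(g(0)) * g'(0)
= 2 * (-5) * 4
= -40

-40


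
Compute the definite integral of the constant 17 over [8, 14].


The integral of a constant k over [a, b] equals k * (b - a).
integral from 8 to 14 of 17 dx
= 17 * (14 - 8)
= 17 * 6
= 102

102


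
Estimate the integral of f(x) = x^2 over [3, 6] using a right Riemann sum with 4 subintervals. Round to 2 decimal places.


Right Riemann sum uses right endpoints of each subinterval.
Interval: [3, 6], n = 4
dx = (6 - 3) / 4 = 3/4
Right endpoints: [15/4, 9/2, 21/4, 6]
f values: [225/16, 81/4, 441/16, 36]
Sum = dx * (sum of f values)
= 3/4 * 783/8
= 2349/32 ≈ 73.41

73.41


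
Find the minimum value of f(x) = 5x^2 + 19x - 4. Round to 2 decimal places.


For a quadratic f(x) = ax^2 + bx + c with a > 0, the minimum is at the vertex.
Vertex x-coordinate: x = -b/(2a)
x = -(19) / (2 * 5)
x = -19/10
Substitute back to find the minimum value:
f(-19/10) = 5 * (-19/10)^2 + 19 * (-19/10) - 4
= 361/20 - 361/10 - 4
= -441/20 = -22.05

-22.05


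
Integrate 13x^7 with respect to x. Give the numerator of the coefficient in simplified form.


Apply the power rule for integration:
integral of ax^n dx = a/(n+1) * x^(n+1) + C
integral of 13x^7 dx
= 13/8 * x^8 + C
The coefficient in lowest terms is 13/8, and its numerator is 13

13


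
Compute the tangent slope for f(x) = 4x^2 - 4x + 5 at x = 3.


The slope of the tangent line equals f'(x) at the point.
f(x) = 4x^2 - 4x + 5
f'(x) = 8x - 4
At x = 3:
f'(3) = 8 * 3 - 4
= 24 - 4
= 20

20


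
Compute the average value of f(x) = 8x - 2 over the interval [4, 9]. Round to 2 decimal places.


Average value = 1/(b-a) * integral from a to b of f(x) dx
First compute the integral of 8x - 2:
F(x) = 4x^2 - 2x
F(9) = 4 * 81 - 2 * 9 = 306
F(4) = 4 * 16 - 2 * 4 = 56
Integral = 306 - 56 = 250
Average = 250 / (9 - 4) = 250 / 5
= 50 = 50.00

50.00


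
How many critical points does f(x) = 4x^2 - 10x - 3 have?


Find where f'(x) = 0:
f'(x) = 8x - 10
Set f'(x) = 0:
8x - 10 = 0
x = 10 / 8 = 5/4
This is a linear equation in x, so there is exactly one solution.
Number of critical points: 1

1


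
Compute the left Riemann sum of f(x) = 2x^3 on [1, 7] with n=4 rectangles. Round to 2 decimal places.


Left Riemann sum uses left endpoints of each subinterval.
Interval: [1, 7], n = 4
dx = (7 - 1) / 4 = 3/2
Left endpoints: [1, 5/2, 4, 11/2]
f values: [2, 125/4, 128, 1331/4]
Sum = dx * (sum of f values)
= 3/2 * 494
= 741 = 741.00

741.00


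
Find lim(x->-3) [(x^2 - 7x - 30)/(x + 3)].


Direct substitution gives 0/0, so we factor the numerator.
Factor: (x^2 - 7x - 30) = (x + 3)(x - 10)
Cancel the common factor (x + 3):
(x^2 - 7x - 30)/(x + 3) = (x - 10)
Now substitute x = -3:
= (-3) - (10) = -13

-13


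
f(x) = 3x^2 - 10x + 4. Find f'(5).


Differentiate term by term using power and sum rules:
f(x) = 3x^2 - 10x + 4
f'(x) = 6x - 10
Substitute x = 5:
f'(5) = 6 * 5 - 10
= 30 - 10
= 20

20


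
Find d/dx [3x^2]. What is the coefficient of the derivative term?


We apply the power rule: d/dx [ax^n] = a*n * x^(n-1)
d/dx [3x^2]
= 3 * 2 * x^(2-1)
= 6x
The coefficient is 6

6


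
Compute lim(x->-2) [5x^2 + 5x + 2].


Since polynomials are continuous, we use direct substitution.
lim(x->-2) of 5x^2 + 5x + 2
= 5 * (-2)^2 + 5 * (-2) + 2
= 20 - 10 + 2
= 12

12


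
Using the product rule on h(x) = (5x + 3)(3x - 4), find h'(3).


Let u(x) = 5x + 3 and v(x) = 3x - 4
u'(x) = 5
v'(x) = 3
Product rule: h'(x) = u'(x)*v(x) + u(x)*v'(x)
= 5 * (3x - 4) + (5x + 3) * 3
At x = 3:
u(3) = 5 * 3 + 3 = 18
v(3) = 3 * 3 - 4 = 5
h'(3) = 5 * 5 + 18 * 3
= 25 + 54
= 79

79


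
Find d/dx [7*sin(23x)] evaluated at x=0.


Apply the chain rule to differentiate 7*sin(23x):
d/dx [7*sin(23x)]
= 7 * cos(23x) * d/dx(23x)
= 7 * 23 * cos(23x)
= 161 * cos(23x)
Evaluate at x = 0:
= 161 * cos(0)
= 161 * 1
= 161

161


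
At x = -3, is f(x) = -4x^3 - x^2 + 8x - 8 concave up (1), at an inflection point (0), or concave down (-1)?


Concavity is determined by the sign of f''(x).
f(x) = -4x^3 - x^2 + 8x - 8
f'(x) = -12x^2 - 2x + 8
f''(x) = -24x - 2
f''(-3) = -24 * (-3) - 2
= 72 - 2
= 70
Since f''(-3) > 0, the function is concave up (1)

1


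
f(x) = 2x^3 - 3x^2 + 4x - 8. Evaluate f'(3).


Differentiate f(x) = 2x^3 - 3x^2 + 4x - 8 term by term:
f'(x) = 6x^2 - 6x + 4
Substitute x = 3:
f'(3) = 6 * 3^2 - 6 * 3 + 4
= 54 - 18 + 4
= 40

40


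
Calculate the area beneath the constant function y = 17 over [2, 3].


The area under a constant function y = 17 is a rectangle.
Width = 3 - 2 = 1
Height = 17
Area = width * height
= 1 * 17
= 17

17


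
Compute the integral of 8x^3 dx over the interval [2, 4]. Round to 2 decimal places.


Find the antiderivative of 8x^3:
F(x) = 8/4 * x^4
Apply the Fundamental Theorem of Calculus:
F(4) - F(2)
= 8/4 * 4^4 - 8/4 * 2^4
= 8/4 * (256 - 16)
= 8/4 * 240
= 480 = 480.00

480.00


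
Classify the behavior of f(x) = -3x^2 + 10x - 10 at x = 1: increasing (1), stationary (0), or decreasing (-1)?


Compute f'(x) to determine behavior:
f'(x) = -6x + 10
f'(1) = -6 * 1 + 10
= -6 + 10
= 4
Since f'(1) > 0, the function is increasing (1)

1


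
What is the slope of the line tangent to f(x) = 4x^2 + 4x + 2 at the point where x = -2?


The slope of the tangent line equals f'(x) at the point.
f(x) = 4x^2 + 4x + 2
f'(x) = 8x + 4
At x = -2:
f'(-2) = 8 * (-2) + 4
= -16 + 4
= -12

-12


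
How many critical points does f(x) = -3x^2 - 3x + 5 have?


Find where f'(x) = 0:
f'(x) = -6x - 3
Set f'(x) = 0:
-6x - 3 = 0
x = 3 / (-6) = -1/2
This is a linear equation in x, so there is exactly one solution.
Number of critical points: 1

1


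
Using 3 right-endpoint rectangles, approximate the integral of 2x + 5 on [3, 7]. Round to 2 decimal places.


Right Riemann sum uses right endpoints of each subinterval.
Interval: [3, 7], n = 3
dx = (7 - 3) / 3 = 4/3
Right endpoints: [13/3, 17/3, 7]
f values: [41/3, 49/3, 19]
Sum = dx * (sum of f values)
= 4/3 * 49
= 196/3 ≈ 65.33

65.33


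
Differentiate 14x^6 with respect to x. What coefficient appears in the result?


We apply the power rule: d/dx [ax^n] = a*n * x^(n-1)
d/dx [14x^6]
= 14 * 6 * x^(6-1)
= 84x^5
The coefficient is 84

84


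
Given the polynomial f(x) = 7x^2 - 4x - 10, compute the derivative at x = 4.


Differentiate term by term using power and sum rules:
f(x) = 7x^2 - 4x - 10
f'(x) = 14x - 4
Substitute x = 4:
f'(4) = 14 * 4 - 4
= 56 - 4
= 52

52


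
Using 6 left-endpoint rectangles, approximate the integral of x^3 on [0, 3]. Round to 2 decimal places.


Left Riemann sum uses left endpoints of each subinterval.
Interval: [0, 3], n = 6
dx = (3 - 0) / 6 = 1/2
Left endpoints: [0, 1/2, 1, 3/2, 2, 5/2]
f values: [0, 1/8, 1, 27/8, 8, 125/8]
Sum = dx * (sum of f values)
= 1/2 * 225/8
= 225/16 ≈ 14.06

14.06


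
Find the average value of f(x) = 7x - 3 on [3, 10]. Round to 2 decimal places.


Average value = 1/(b-a) * integral from a to b of f(x) dx
First compute the integral of 7x - 3:
F(x) = (7/2)x^2 - 3x
F(10) = 7/2 * 100 - 3 * 10 = 320
F(3) = 7/2 * 9 - 3 * 3 = 45/2
Integral = 320 - 45/2 = 595/2
Average = (595/2) / (10 - 3) = (595/2) / 7
= 85/2 = 42.50

42.50


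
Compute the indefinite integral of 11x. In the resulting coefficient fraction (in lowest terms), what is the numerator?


Apply the power rule for integration:
integral of ax^n dx = a/(n+1) * x^(n+1) + C
integral of 11x dx
= 11/2 * x^2 + C
The coefficient in lowest terms is 11/2, and its numerator is 11

11


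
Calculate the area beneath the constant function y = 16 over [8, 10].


The area under a constant function y = 16 is a rectangle.
Width = 10 - 8 = 2
Height = 16
Area = width * height
= 2 * 16
= 32

32


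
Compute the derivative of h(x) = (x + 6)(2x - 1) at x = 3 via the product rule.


Let u(x) = x + 6 and v(x) = 2x - 1
u'(x) = 1
v'(x) = 2
Product rule: h'(x) = u'(x)*v(x) + u(x)*v'(x)
= 1 * (2x - 1) + (x + 6) * 2
At x = 3:
u(3) = 1 * 3 + 6 = 9
v(3) = 2 * 3 - 1 = 5
h'(3) = 1 * 5 + 9 * 2
= 5 + 18
= 23

23


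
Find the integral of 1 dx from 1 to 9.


The integral of a constant k over [a, b] equals k * (b - a).
integral from 1 to 9 of 1 dx
= 1 * (9 - 1)
= 1 * 8
= 8

8


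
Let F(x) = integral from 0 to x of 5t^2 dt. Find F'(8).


By the Fundamental Theorem of Calculus (Part 1):
If F(x) = integral from 0 to x of f(t) dt, then F'(x) = f(x)
Here f(t) = 5t^2
So F'(x) = 5x^2
Evaluate at x = 8:
F'(8) = 5 * 8^2
= 5 * 64
= 320

320


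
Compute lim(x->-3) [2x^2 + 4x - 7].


Since polynomials are continuous, we use direct substitution.
lim(x->-3) of 2x^2 + 4x - 7
= 2 * (-3)^2 + 4 * (-3) - 7
= 18 - 12 - 7
= -1

-1


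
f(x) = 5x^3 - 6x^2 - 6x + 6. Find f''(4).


First derivative:
f'(x) = 15x^2 - 12x - 6
Second derivative:
f''(x) = 30x - 12
Substitute x = 4:
f''(4) = 30 * 4 - 12
= 120 - 12
= 108

108


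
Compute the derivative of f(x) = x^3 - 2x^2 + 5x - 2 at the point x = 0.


Differentiate f(x) = x^3 - 2x^2 + 5x - 2 term by term:
f'(x) = 3x^2 - 4x + 5
Substitute x = 0:
f'(0) = 3 * 0^2 - 4 * 0 + 5
= 0 + 0 + 5
= 5

5


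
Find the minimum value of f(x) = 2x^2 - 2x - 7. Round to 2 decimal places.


For a quadratic f(x) = ax^2 + bx + c with a > 0, the minimum is at the vertex.
Vertex x-coordinate: x = -b/(2a)
x = -(-2) / (2 * 2)
x = 2/4 = 1/2
Substitute back to find the minimum value:
f(1/2) = 2 * (1/2)^2 - 2 * (1/2) - 7
= 1/2 - 1 - 7
= -15/2 = -7.50

-7.50


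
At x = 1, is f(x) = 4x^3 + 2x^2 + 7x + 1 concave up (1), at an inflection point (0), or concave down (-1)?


Concavity is determined by the sign of f''(x).
f(x) = 4x^3 + 2x^2 + 7x + 1
f'(x) = 12x^2 + 4x + 7
f''(x) = 24x + 4
f''(1) = 24 * 1 + 4
= 24 + 4
= 28
Since f''(1) > 0, the function is concave up (1)

1


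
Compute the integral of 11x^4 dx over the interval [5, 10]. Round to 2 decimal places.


Find the antiderivative of 11x^4:
F(x) = 11/5 * x^5
Apply the Fundamental Theorem of Calculus:
F(10) - F(5)
= 11/5 * 10^5 - 11/5 * 5^5
= 11/5 * (100000 - 3125)
= 11/5 * 96875
= 213125 = 213125.00

213125.00


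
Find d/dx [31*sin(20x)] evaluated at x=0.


Apply the chain rule to differentiate 31*sin(20x):
d/dx [31*sin(20x)]
= 31 * cos(20x) * d/dx(20x)
= 31 * 20 * cos(20x)
= 620 * cos(20x)
Evaluate at x = 0:
= 620 * cos(0)
= 620 * 1
= 620

620


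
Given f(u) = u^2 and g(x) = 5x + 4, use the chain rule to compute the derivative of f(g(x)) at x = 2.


Using the chain rule: (f(g(x)))' = f'(g(x)) * g'(x)
First, find g(2):
g(2) = 5 * 2 + 4 = 14
Next, f'(u) = 2u
And g'(x) = 5
So f'(g(2)) * g'(2)
= 2 * 14 * 5
= 140

140


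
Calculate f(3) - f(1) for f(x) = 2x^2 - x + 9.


Net change = f(b) - f(a)
f(x) = 2x^2 - x + 9
Compute f(3):
f(3) = 2 * 3^2 - 1 * 3 + 9
= 18 - 3 + 9
= 24
Compute f(1):
f(1) = 2 * 1^2 - 1 * 1 + 9
= 2 - 1 + 9
= 10
Net change = 24 - 10 = 14

14


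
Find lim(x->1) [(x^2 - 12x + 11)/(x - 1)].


Direct substitution gives 0/0, so we factor the numerator.
Factor: (x^2 - 12x + 11) = (x - 1)(x - 11)
Cancel the common factor (x - 1):
(x^2 - 12x + 11)/(x - 1) = (x - 11)
Now substitute x = 1:
= (1) - (11) = -10

-10


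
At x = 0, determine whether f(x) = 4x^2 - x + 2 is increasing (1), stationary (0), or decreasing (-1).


Compute f'(x) to determine behavior:
f'(x) = 8x - 1
f'(0) = 8 * 0 - 1
= 0 - 1
= -1
Since f'(0) < 0, the function is decreasing (-1)

-1


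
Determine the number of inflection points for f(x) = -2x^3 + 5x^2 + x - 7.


Inflection points occur where f''(x) = 0 and concavity changes.
f(x) = -2x^3 + 5x^2 + x - 7
f'(x) = -6x^2 + 10x + 1
f''(x) = -12x + 10
Set f''(x) = 0:
-12x + 10 = 0
x = -10 / (-12) = 5/6
Since f''(x) is linear (degree 1), it changes sign at this point.
Therefore there is exactly 1 inflection point.

1


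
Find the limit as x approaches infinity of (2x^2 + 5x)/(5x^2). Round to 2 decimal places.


For limits at infinity with equal-degree polynomials,
we compare leading coefficients.
Numerator leading term: 2x^2
Denominator leading term: 5x^2
Divide both by x^2:
lim = (2 + 5/x) / (5)
As x -> infinity, the 1/x and 1/x^2 terms vanish:
= 2/5 = 0.40

0.40


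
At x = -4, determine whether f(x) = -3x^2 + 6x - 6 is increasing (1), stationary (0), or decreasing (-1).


Compute f'(x) to determine behavior:
f'(x) = -6x + 6
f'(-4) = -6 * (-4) + 6
= 24 + 6
= 30
Since f'(-4) > 0, the function is increasing (1)

1


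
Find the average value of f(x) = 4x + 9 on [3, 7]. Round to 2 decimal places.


Average value = 1/(b-a) * integral from a to b of f(x) dx
First compute the integral of 4x + 9:
F(x) = 2x^2 + 9x
F(7) = 2 * 49 + 9 * 7 = 161
F(3) = 2 * 9 + 9 * 3 = 45
Integral = 161 - 45 = 116
Average = 116 / (7 - 3) = 116 / 4
= 29 = 29.00

29.00


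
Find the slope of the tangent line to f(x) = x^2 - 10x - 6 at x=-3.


The slope of the tangent line equals f'(x) at the point.
f(x) = x^2 - 10x - 6
f'(x) = 2x - 10
At x = -3:
f'(-3) = 2 * (-3) - 10
= -6 - 10
= -16

-16


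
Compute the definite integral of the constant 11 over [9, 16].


The integral of a constant k over [a, b] equals k * (b - a).
integral from 9 to 16 of 11 dx
= 11 * (16 - 9)
= 11 * 7
= 77

77


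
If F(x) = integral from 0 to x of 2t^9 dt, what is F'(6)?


By the Fundamental Theorem of Calculus (Part 1):
If F(x) = integral from 0 to x of f(t) dt, then F'(x) = f(x)
Here f(t) = 2t^9
So F'(x) = 2x^9
Evaluate at x = 6:
F'(6) = 2 * 6^9
= 2 * 10077696
= 20155392

20155392


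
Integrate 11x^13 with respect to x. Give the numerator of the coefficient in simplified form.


Apply the power rule for integration:
integral of ax^n dx = a/(n+1) * x^(n+1) + C
integral of 11x^13 dx
= 11/14 * x^14 + C
The coefficient in lowest terms is 11/14, and its numerator is 11

11


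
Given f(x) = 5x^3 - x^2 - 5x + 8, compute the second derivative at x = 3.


First derivative:
f'(x) = 15x^2 - 2x - 5
Second derivative:
f''(x) = 30x - 2
Substitute x = 3:
f''(3) = 30 * 3 - 2
= 90 - 2
= 88

88


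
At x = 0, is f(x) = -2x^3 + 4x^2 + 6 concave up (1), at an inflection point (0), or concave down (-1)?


Concavity is determined by the sign of f''(x).
f(x) = -2x^3 + 4x^2 + 6
f'(x) = -6x^2 + 8x
f''(x) = -12x + 8
f''(0) = -12 * 0 + 8
= 0 + 8
= 8
Since f''(0) > 0, the function is concave up (1)

1


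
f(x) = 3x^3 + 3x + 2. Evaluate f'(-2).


Differentiate f(x) = 3x^3 + 3x + 2 term by term:
f'(x) = 9x^2 + 3
Substitute x = -2:
f'(-2) = 9 * (-2)^2 + 0 * (-2) + 3
= 36 + 0 + 3
= 39

39


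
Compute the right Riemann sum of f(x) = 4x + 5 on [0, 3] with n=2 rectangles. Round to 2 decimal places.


Right Riemann sum uses right endpoints of each subinterval.
Interval: [0, 3], n = 2
dx = (3 - 0) / 2 = 3/2
Right endpoints: [3/2, 3]
f values: [11, 17]
Sum = dx * (sum of f values)
= 3/2 * 28
= 42 = 42.00

42.00


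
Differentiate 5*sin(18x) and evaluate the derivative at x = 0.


Apply the chain rule to differentiate 5*sin(18x):
d/dx [5*sin(18x)]
= 5 * cos(18x) * d/dx(18x)
= 5 * 18 * cos(18x)
= 90 * cos(18x)
Evaluate at x = 0:
= 90 * cos(0)
= 90 * 1
= 90

90
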